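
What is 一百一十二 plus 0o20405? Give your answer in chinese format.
Convert 一百一十二 (Chinese numeral) → 1×100 + 1×10 + 2 = 112 (decimal)
Convert 0o20405 (octal) → 2×4096 + 4×64 + 5 = 8453 (decimal)
Compute 112 + 8453 = 8565
Convert 8565 (decimal) → 8565 = 8×1000 + 5×100 + 6×10 + 5 → 八千五百六十五 (Chinese numeral)
八千五百六十五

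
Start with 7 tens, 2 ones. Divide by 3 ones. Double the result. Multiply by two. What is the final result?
Convert 7 tens, 2 ones (place-value notation) → 7×10 + 2 = 72 (decimal)
Start: 72
Convert 3 ones (place-value notation) → 3 (decimal)
72 ÷ 3 = 24
24 × 2 = 48
Convert two (English words) → 2 (decimal)
48 × 2 = 96
96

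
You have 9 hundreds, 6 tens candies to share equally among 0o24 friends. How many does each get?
Convert 9 hundreds, 6 tens (place-value notation) → 9×100 + 6×10 = 960 (decimal)
Convert 0o24 (octal) → 2×8 + 4 = 20 (decimal)
Compute 960 ÷ 20 = 48
48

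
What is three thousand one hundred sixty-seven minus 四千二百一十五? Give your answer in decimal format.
Convert three thousand one hundred sixty-seven (English words) → 3×1000 + 1×100 + 67 = 3167 (decimal)
Convert 四千二百一十五 (Chinese numeral) → 4×1000 + 2×100 + 1×10 + 5 = 4215 (decimal)
Compute 3167 - 4215 = -1048
-1048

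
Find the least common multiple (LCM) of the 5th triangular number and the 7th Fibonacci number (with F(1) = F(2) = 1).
Convert the 5th triangular number (triangular index) → 5×6/2 = 15 (decimal)
Convert the 7th Fibonacci number (with F(1) = F(2) = 1) (Fibonacci index) → 1, 1, 2, 3, 5, 8, 13 → 13 (decimal)
Compute lcm(15, 13) = 195
195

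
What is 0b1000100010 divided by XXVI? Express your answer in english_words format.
Convert 0b1000100010 (binary) → 512 + 32 + 2 = 546 (decimal)
Convert XXVI (Roman numeral) → 10 + 10 + 5 + 1 = 26 (decimal)
Compute 546 ÷ 26 = 21
Convert 21 (decimal) → twenty-one (English words)
twenty-one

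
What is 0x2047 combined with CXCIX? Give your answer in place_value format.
Convert 0x2047 (hexadecimal) → 2×4096 + 4×16 + 7 = 8263 (decimal)
Convert CXCIX (Roman numeral) → 100 + 90 + 9 = 199 (decimal)
Compute 8263 + 199 = 8462
Convert 8462 (decimal) → 8462 = 8×1000 + 4×100 + 6×10 + 2 → 8 thousands, 4 hundreds, 6 tens, 2 ones (place-value notation)
8 thousands, 4 hundreds, 6 tens, 2 ones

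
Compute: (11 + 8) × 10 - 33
Parentheses first: 11 + 8 = 19
Multiply: 19 × 10 = 190
Subtract: 190 - 33 = 157
157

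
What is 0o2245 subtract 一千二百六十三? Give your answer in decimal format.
Convert 0o2245 (octal) → 2×512 + 2×64 + 4×8 + 5 = 1189 (decimal)
Convert 一千二百六十三 (Chinese numeral) → 1×1000 + 2×100 + 6×10 + 3 = 1263 (decimal)
Compute 1189 - 1263 = -74
-74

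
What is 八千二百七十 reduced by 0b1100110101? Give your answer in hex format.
Convert 八千二百七十 (Chinese numeral) → 8×1000 + 2×100 + 7×10 = 8270 (decimal)
Convert 0b1100110101 (binary) → 512 + 256 + 32 + 16 + 4 + 1 = 821 (decimal)
Compute 8270 - 821 = 7449
Convert 7449 (decimal) → 7449 = 1×4096 + 13×256 + 1×16 + 9 → 0x1D19 (hexadecimal)
0x1D19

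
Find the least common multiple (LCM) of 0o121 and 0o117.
Convert 0o121 (octal) → 1×64 + 2×8 + 1 = 81 (decimal)
Convert 0o117 (octal) → 1×64 + 1×8 + 7 = 79 (decimal)
Compute lcm(81, 79) = 6399
6399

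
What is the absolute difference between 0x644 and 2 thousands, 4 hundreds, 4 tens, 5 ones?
Convert 0x644 (hexadecimal) → 6×256 + 4×16 + 4 = 1604 (decimal)
Convert 2 thousands, 4 hundreds, 4 tens, 5 ones (place-value notation) → 2×1000 + 4×100 + 4×10 + 5 = 2445 (decimal)
Compute |1604 - 2445| = 841
841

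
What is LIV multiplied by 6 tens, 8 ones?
Convert LIV (Roman numeral) → 50 + 4 = 54 (decimal)
Convert 6 tens, 8 ones (place-value notation) → 6×10 + 8 = 68 (decimal)
Compute 54 × 68 = 3672
3672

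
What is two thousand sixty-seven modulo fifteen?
Convert two thousand sixty-seven (English words) → 2×1000 + 67 = 2067 (decimal)
Convert fifteen (English words) → 15 (decimal)
Compute 2067 mod 15 = 12
12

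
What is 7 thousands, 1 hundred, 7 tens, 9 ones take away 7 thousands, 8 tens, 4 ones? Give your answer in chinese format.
Convert 7 thousands, 1 hundred, 7 tens, 9 ones (place-value notation) → 7×1000 + 1×100 + 7×10 + 9 = 7179 (decimal)
Convert 7 thousands, 8 tens, 4 ones (place-value notation) → 7×1000 + 8×10 + 4 = 7084 (decimal)
Compute 7179 - 7084 = 95
Convert 95 (decimal) → 95 = 9×10 + 5 → 九十五 (Chinese numeral)
九十五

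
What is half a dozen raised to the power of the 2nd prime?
Convert half a dozen (colloquial) → 6 (decimal)
Convert the 2nd prime (prime index) → 3 (decimal)
Compute 6 ^ 3 = 216
216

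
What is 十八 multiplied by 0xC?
Convert 十八 (Chinese numeral) → 1×10 + 8 = 18 (decimal)
Convert 0xC (hexadecimal) → 12 (decimal)
Compute 18 × 12 = 216
216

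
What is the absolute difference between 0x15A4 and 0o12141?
Convert 0x15A4 (hexadecimal) → 1×4096 + 5×256 + 10×16 + 4 = 5540 (decimal)
Convert 0o12141 (octal) → 1×4096 + 2×512 + 1×64 + 4×8 + 1 = 5217 (decimal)
Compute |5540 - 5217| = 323
323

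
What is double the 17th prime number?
The 17th prime number = 59
Compute 59 × 2 = 118
118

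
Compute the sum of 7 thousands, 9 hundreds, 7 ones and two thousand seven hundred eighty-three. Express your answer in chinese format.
Convert 7 thousands, 9 hundreds, 7 ones (place-value notation) → 7×1000 + 9×100 + 7 = 7907 (decimal)
Convert two thousand seven hundred eighty-three (English words) → 2×1000 + 7×100 + 83 = 2783 (decimal)
Compute 7907 + 2783 = 10690
Convert 10690 (decimal) → 10690 = 1×10000 + 6×100 + 9×10 → 一万零六百九十 (Chinese numeral)
一万零六百九十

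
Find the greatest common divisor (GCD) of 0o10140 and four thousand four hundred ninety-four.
Convert 0o10140 (octal) → 1×4096 + 1×64 + 4×8 = 4192 (decimal)
Convert four thousand four hundred ninety-four (English words) → 4×1000 + 4×100 + 94 = 4494 (decimal)
Compute gcd(4192, 4494) = 2
2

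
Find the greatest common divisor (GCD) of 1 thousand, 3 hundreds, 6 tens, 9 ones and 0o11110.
Convert 1 thousand, 3 hundreds, 6 tens, 9 ones (place-value notation) → 1×1000 + 3×100 + 6×10 + 9 = 1369 (decimal)
Convert 0o11110 (octal) → 1×4096 + 1×512 + 1×64 + 1×8 = 4680 (decimal)
Compute gcd(1369, 4680) = 1
1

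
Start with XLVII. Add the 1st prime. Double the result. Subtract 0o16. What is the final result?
Convert XLVII (Roman numeral) → 40 + 5 + 1 + 1 = 47 (decimal)
Start: 47
Convert the 1st prime (prime index) → 2 (decimal)
47 + 2 = 49
49 × 2 = 98
Convert 0o16 (octal) → 1×8 + 6 = 14 (decimal)
98 - 14 = 84
84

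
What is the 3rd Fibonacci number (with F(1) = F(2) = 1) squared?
The 3rd Fibonacci number (with F(1) = F(2) = 1): 1, 1, 2 → 2
Compute 2² = 2 × 2 = 4
4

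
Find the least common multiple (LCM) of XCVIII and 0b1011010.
Convert XCVIII (Roman numeral) → 90 + 5 + 1 + 1 + 1 = 98 (decimal)
Convert 0b1011010 (binary) → 64 + 16 + 8 + 2 = 90 (decimal)
Compute lcm(98, 90) = 4410
4410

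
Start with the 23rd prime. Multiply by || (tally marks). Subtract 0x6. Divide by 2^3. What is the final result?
Convert the 23rd prime (prime index) → 83 (decimal)
Start: 83
Convert || (tally marks) → 2 (decimal)
83 × 2 = 166
Convert 0x6 (hexadecimal) → 6 (decimal)
166 - 6 = 160
Convert 2^3 (power) → 8 (decimal)
160 ÷ 8 = 20
20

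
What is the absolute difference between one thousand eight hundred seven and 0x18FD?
Convert one thousand eight hundred seven (English words) → 1×1000 + 8×100 + 7 = 1807 (decimal)
Convert 0x18FD (hexadecimal) → 1×4096 + 8×256 + 15×16 + 13 = 6397 (decimal)
Compute |1807 - 6397| = 4590
4590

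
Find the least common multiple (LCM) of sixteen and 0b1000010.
Convert sixteen (English words) → 16 (decimal)
Convert 0b1000010 (binary) → 64 + 2 = 66 (decimal)
Compute lcm(16, 66) = 528
528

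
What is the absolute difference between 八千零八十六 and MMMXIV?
Convert 八千零八十六 (Chinese numeral) → 8×1000 + 8×10 + 6 = 8086 (decimal)
Convert MMMXIV (Roman numeral) → 1000 + 1000 + 1000 + 10 + 4 = 3014 (decimal)
Compute |8086 - 3014| = 5072
5072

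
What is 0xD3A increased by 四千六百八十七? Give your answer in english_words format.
Convert 0xD3A (hexadecimal) → 13×256 + 3×16 + 10 = 3386 (decimal)
Convert 四千六百八十七 (Chinese numeral) → 4×1000 + 6×100 + 8×10 + 7 = 4687 (decimal)
Compute 3386 + 4687 = 8073
Convert 8073 (decimal) → 8073 = 8×1000 + 73 → eight thousand seventy-three (English words)
eight thousand seventy-three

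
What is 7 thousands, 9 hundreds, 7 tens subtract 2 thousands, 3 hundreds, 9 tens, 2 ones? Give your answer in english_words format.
Convert 7 thousands, 9 hundreds, 7 tens (place-value notation) → 7×1000 + 9×100 + 7×10 = 7970 (decimal)
Convert 2 thousands, 3 hundreds, 9 tens, 2 ones (place-value notation) → 2×1000 + 3×100 + 9×10 + 2 = 2392 (decimal)
Compute 7970 - 2392 = 5578
Convert 5578 (decimal) → 5578 = 5×1000 + 5×100 + 78 → five thousand five hundred seventy-eight (English words)
five thousand five hundred seventy-eight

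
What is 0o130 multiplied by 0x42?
Convert 0o130 (octal) → 1×64 + 3×8 = 88 (decimal)
Convert 0x42 (hexadecimal) → 4×16 + 2 = 66 (decimal)
Compute 88 × 66 = 5808
5808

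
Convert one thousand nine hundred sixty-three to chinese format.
Convert one thousand nine hundred sixty-three (English words) → 1×1000 + 9×100 + 63 = 1963 (decimal)
Convert 1963 (decimal) → 1963 = 1×1000 + 9×100 + 6×10 + 3 → 一千九百六十三 (Chinese numeral)
一千九百六十三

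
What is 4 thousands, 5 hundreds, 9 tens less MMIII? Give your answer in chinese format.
Convert 4 thousands, 5 hundreds, 9 tens (place-value notation) → 4×1000 + 5×100 + 9×10 = 4590 (decimal)
Convert MMIII (Roman numeral) → 1000 + 1000 + 1 + 1 + 1 = 2003 (decimal)
Compute 4590 - 2003 = 2587
Convert 2587 (decimal) → 2587 = 2×1000 + 5×100 + 8×10 + 7 → 二千五百八十七 (Chinese numeral)
二千五百八十七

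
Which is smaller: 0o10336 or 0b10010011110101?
Convert 0o10336 (octal) → 1×4096 + 3×64 + 3×8 + 6 = 4318 (decimal)
Convert 0b10010011110101 (binary) → 8192 + 1024 + 128 + 64 + 32 + 16 + 4 + 1 = 9461 (decimal)
Compare 4318 vs 9461: smaller = 4318
4318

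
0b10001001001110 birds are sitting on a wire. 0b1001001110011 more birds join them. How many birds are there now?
Convert 0b10001001001110 (binary) → 8192 + 512 + 64 + 8 + 4 + 2 = 8782 (decimal)
Convert 0b1001001110011 (binary) → 4096 + 512 + 64 + 32 + 16 + 2 + 1 = 4723 (decimal)
Compute 8782 + 4723 = 13505
13505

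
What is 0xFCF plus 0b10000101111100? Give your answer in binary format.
Convert 0xFCF (hexadecimal) → 15×256 + 12×16 + 15 = 4047 (decimal)
Convert 0b10000101111100 (binary) → 8192 + 256 + 64 + 32 + 16 + 8 + 4 = 8572 (decimal)
Compute 4047 + 8572 = 12619
Convert 12619 (decimal) → 12619 = 8192 + 4096 + 256 + 64 + 8 + 2 + 1 → 0b11000101001011 (binary)
0b11000101001011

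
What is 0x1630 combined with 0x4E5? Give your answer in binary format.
Convert 0x1630 (hexadecimal) → 1×4096 + 6×256 + 3×16 = 5680 (decimal)
Convert 0x4E5 (hexadecimal) → 4×256 + 14×16 + 5 = 1253 (decimal)
Compute 5680 + 1253 = 6933
Convert 6933 (decimal) → 6933 = 4096 + 2048 + 512 + 256 + 16 + 4 + 1 → 0b1101100010101 (binary)
0b1101100010101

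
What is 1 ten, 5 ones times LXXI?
Convert 1 ten, 5 ones (place-value notation) → 1×10 + 5 = 15 (decimal)
Convert LXXI (Roman numeral) → 50 + 10 + 10 + 1 = 71 (decimal)
Compute 15 × 71 = 1065
1065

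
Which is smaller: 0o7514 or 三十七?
Convert 0o7514 (octal) → 7×512 + 5×64 + 1×8 + 4 = 3916 (decimal)
Convert 三十七 (Chinese numeral) → 3×10 + 7 = 37 (decimal)
Compare 3916 vs 37: smaller = 37
37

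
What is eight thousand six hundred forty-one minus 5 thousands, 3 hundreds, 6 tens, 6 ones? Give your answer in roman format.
Convert eight thousand six hundred forty-one (English words) → 8×1000 + 6×100 + 41 = 8641 (decimal)
Convert 5 thousands, 3 hundreds, 6 tens, 6 ones (place-value notation) → 5×1000 + 3×100 + 6×10 + 6 = 5366 (decimal)
Compute 8641 - 5366 = 3275
Convert 3275 (decimal) → 3275 = 1000 + 1000 + 1000 + 100 + 100 + 50 + 10 + 10 + 5 → MMMCCLXXV (Roman numeral)
MMMCCLXXV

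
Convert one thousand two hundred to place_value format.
Convert one thousand two hundred (English words) → 1×1000 + 2×100 = 1200 (decimal)
Convert 1200 (decimal) → 1200 = 1×1000 + 2×100 → 1 thousand, 2 hundreds (place-value notation)
1 thousand, 2 hundreds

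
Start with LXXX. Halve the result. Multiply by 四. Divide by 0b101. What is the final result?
Convert LXXX (Roman numeral) → 50 + 10 + 10 + 10 = 80 (decimal)
Start: 80
80 ÷ 2 = 40
Convert 四 (Chinese numeral) → 4 (decimal)
40 × 4 = 160
Convert 0b101 (binary) → 4 + 1 = 5 (decimal)
160 ÷ 5 = 32
32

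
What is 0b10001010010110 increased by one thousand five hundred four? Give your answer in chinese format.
Convert 0b10001010010110 (binary) → 8192 + 512 + 128 + 16 + 4 + 2 = 8854 (decimal)
Convert one thousand five hundred four (English words) → 1×1000 + 5×100 + 4 = 1504 (decimal)
Compute 8854 + 1504 = 10358
Convert 10358 (decimal) → 10358 = 1×10000 + 3×100 + 5×10 + 8 → 一万零三百五十八 (Chinese numeral)
一万零三百五十八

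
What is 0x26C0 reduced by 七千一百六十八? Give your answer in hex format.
Convert 0x26C0 (hexadecimal) → 2×4096 + 6×256 + 12×16 = 9920 (decimal)
Convert 七千一百六十八 (Chinese numeral) → 7×1000 + 1×100 + 6×10 + 8 = 7168 (decimal)
Compute 9920 - 7168 = 2752
Convert 2752 (decimal) → 2752 = 10×256 + 12×16 → 0xAC0 (hexadecimal)
0xAC0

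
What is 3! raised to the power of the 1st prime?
Convert 3! (factorial) → 6 (decimal)
Convert the 1st prime (prime index) → 2 (decimal)
Compute 6 ^ 2 = 36
36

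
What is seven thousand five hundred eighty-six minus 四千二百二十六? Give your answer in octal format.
Convert seven thousand five hundred eighty-six (English words) → 7×1000 + 5×100 + 86 = 7586 (decimal)
Convert 四千二百二十六 (Chinese numeral) → 4×1000 + 2×100 + 2×10 + 6 = 4226 (decimal)
Compute 7586 - 4226 = 3360
Convert 3360 (decimal) → 3360 = 6×512 + 4×64 + 4×8 → 0o6440 (octal)
0o6440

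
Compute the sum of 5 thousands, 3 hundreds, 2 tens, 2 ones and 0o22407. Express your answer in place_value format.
Convert 5 thousands, 3 hundreds, 2 tens, 2 ones (place-value notation) → 5×1000 + 3×100 + 2×10 + 2 = 5322 (decimal)
Convert 0o22407 (octal) → 2×4096 + 2×512 + 4×64 + 7 = 9479 (decimal)
Compute 5322 + 9479 = 14801
Convert 14801 (decimal) → 14801 = 14×1000 + 8×100 + 1 → 14 thousands, 8 hundreds, 1 one (place-value notation)
14 thousands, 8 hundreds, 1 one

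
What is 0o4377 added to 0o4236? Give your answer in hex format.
Convert 0o4377 (octal) → 4×512 + 3×64 + 7×8 + 7 = 2303 (decimal)
Convert 0o4236 (octal) → 4×512 + 2×64 + 3×8 + 6 = 2206 (decimal)
Compute 2303 + 2206 = 4509
Convert 4509 (decimal) → 4509 = 1×4096 + 1×256 + 9×16 + 13 → 0x119D (hexadecimal)
0x119D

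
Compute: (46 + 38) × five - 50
Convert five (English words) → 5 (decimal)
Expression in decimal: (46 + 38) × 5 - 50
Parentheses first: 46 + 38 = 84
Multiply: 84 × 5 = 420
Subtract: 420 - 50 = 370
370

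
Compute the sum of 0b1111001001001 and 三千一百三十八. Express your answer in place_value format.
Convert 0b1111001001001 (binary) → 4096 + 2048 + 1024 + 512 + 64 + 8 + 1 = 7753 (decimal)
Convert 三千一百三十八 (Chinese numeral) → 3×1000 + 1×100 + 3×10 + 8 = 3138 (decimal)
Compute 7753 + 3138 = 10891
Convert 10891 (decimal) → 10891 = 10×1000 + 8×100 + 9×10 + 1 → 10 thousands, 8 hundreds, 9 tens, 1 one (place-value notation)
10 thousands, 8 hundreds, 9 tens, 1 one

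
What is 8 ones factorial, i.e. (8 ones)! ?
Convert 8 ones (place-value notation) → 8 (decimal)
Compute 8! = 40320
40320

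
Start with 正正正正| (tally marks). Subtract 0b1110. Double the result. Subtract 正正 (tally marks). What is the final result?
Convert 正正正正| (tally marks) → 5 + 5 + 5 + 5 + 1 = 21 (decimal)
Start: 21
Convert 0b1110 (binary) → 8 + 4 + 2 = 14 (decimal)
21 - 14 = 7
7 × 2 = 14
Convert 正正 (tally marks) → 5 + 5 = 10 (decimal)
14 - 10 = 4
4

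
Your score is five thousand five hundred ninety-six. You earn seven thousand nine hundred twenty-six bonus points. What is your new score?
Convert five thousand five hundred ninety-six (English words) → 5×1000 + 5×100 + 96 = 5596 (decimal)
Convert seven thousand nine hundred twenty-six (English words) → 7×1000 + 9×100 + 26 = 7926 (decimal)
Compute 5596 + 7926 = 13522
13522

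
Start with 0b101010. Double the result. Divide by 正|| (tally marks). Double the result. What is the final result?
Convert 0b101010 (binary) → 32 + 8 + 2 = 42 (decimal)
Start: 42
42 × 2 = 84
Convert 正|| (tally marks) → 5 + 2 = 7 (decimal)
84 ÷ 7 = 12
12 × 2 = 24
24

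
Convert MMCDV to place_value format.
Convert MMCDV (Roman numeral) → 1000 + 1000 + 400 + 5 = 2405 (decimal)
Convert 2405 (decimal) → 2405 = 2×1000 + 4×100 + 5 → 2 thousands, 4 hundreds, 5 ones (place-value notation)
2 thousands, 4 hundreds, 5 ones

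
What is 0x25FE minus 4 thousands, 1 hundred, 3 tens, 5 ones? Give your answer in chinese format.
Convert 0x25FE (hexadecimal) → 2×4096 + 5×256 + 15×16 + 14 = 9726 (decimal)
Convert 4 thousands, 1 hundred, 3 tens, 5 ones (place-value notation) → 4×1000 + 1×100 + 3×10 + 5 = 4135 (decimal)
Compute 9726 - 4135 = 5591
Convert 5591 (decimal) → 5591 = 5×1000 + 5×100 + 9×10 + 1 → 五千五百九十一 (Chinese numeral)
五千五百九十一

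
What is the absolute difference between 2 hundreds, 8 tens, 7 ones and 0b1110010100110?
Convert 2 hundreds, 8 tens, 7 ones (place-value notation) → 2×100 + 8×10 + 7 = 287 (decimal)
Convert 0b1110010100110 (binary) → 4096 + 2048 + 1024 + 128 + 32 + 4 + 2 = 7334 (decimal)
Compute |287 - 7334| = 7047
7047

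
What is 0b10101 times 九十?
Convert 0b10101 (binary) → 16 + 4 + 1 = 21 (decimal)
Convert 九十 (Chinese numeral) → 9×10 = 90 (decimal)
Compute 21 × 90 = 1890
1890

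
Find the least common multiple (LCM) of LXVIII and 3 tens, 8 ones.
Convert LXVIII (Roman numeral) → 50 + 10 + 5 + 1 + 1 + 1 = 68 (decimal)
Convert 3 tens, 8 ones (place-value notation) → 3×10 + 8 = 38 (decimal)
Compute lcm(68, 38) = 1292
1292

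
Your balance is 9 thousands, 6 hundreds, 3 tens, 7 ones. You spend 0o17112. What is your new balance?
Convert 9 thousands, 6 hundreds, 3 tens, 7 ones (place-value notation) → 9×1000 + 6×100 + 3×10 + 7 = 9637 (decimal)
Convert 0o17112 (octal) → 1×4096 + 7×512 + 1×64 + 1×8 + 2 = 7754 (decimal)
Compute 9637 - 7754 = 1883
1883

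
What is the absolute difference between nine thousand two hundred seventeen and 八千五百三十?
Convert nine thousand two hundred seventeen (English words) → 9×1000 + 2×100 + 17 = 9217 (decimal)
Convert 八千五百三十 (Chinese numeral) → 8×1000 + 5×100 + 3×10 = 8530 (decimal)
Compute |9217 - 8530| = 687
687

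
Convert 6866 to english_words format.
Convert 6866 (decimal) → 6866 = 6×1000 + 8×100 + 66 → six thousand eight hundred sixty-six (English words)
six thousand eight hundred sixty-six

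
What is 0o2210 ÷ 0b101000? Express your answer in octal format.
Convert 0o2210 (octal) → 2×512 + 2×64 + 1×8 = 1160 (decimal)
Convert 0b101000 (binary) → 32 + 8 = 40 (decimal)
Compute 1160 ÷ 40 = 29
Convert 29 (decimal) → 29 = 3×8 + 5 → 0o35 (octal)
0o35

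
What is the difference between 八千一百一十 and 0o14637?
Convert 八千一百一十 (Chinese numeral) → 8×1000 + 1×100 + 1×10 = 8110 (decimal)
Convert 0o14637 (octal) → 1×4096 + 4×512 + 6×64 + 3×8 + 7 = 6559 (decimal)
Difference: |8110 - 6559| = 1551
1551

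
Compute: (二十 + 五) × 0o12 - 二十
Convert 二十 (Chinese numeral) → 2×10 = 20 (decimal)
Convert 五 (Chinese numeral) → 5 (decimal)
Convert 0o12 (octal) → 1×8 + 2 = 10 (decimal)
Convert 二十 (Chinese numeral) → 2×10 = 20 (decimal)
Expression in decimal: (20 + 5) × 10 - 20
Parentheses first: 20 + 5 = 25
Multiply: 25 × 10 = 250
Subtract: 250 - 20 = 230
230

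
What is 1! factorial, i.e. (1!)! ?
Convert 1! (factorial) → 1 (decimal)
Compute 1! = 1
1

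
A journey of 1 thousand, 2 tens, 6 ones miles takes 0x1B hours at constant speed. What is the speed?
Convert 1 thousand, 2 tens, 6 ones (place-value notation) → 1×1000 + 2×10 + 6 = 1026 (decimal)
Convert 0x1B (hexadecimal) → 1×16 + 11 = 27 (decimal)
Compute 1026 ÷ 27 = 38
38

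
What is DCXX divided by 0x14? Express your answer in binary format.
Convert DCXX (Roman numeral) → 500 + 100 + 10 + 10 = 620 (decimal)
Convert 0x14 (hexadecimal) → 1×16 + 4 = 20 (decimal)
Compute 620 ÷ 20 = 31
Convert 31 (decimal) → 31 = 16 + 8 + 4 + 2 + 1 → 0b11111 (binary)
0b11111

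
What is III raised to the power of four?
Convert III (Roman numeral) → 1 + 1 + 1 = 3 (decimal)
Convert four (English words) → 4 (decimal)
Compute 3 ^ 4 = 81
81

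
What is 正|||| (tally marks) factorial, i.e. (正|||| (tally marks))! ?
Convert 正|||| (tally marks) → 5 + 4 = 9 (decimal)
Compute 9! = 362880
362880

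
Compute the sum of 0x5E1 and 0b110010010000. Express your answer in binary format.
Convert 0x5E1 (hexadecimal) → 5×256 + 14×16 + 1 = 1505 (decimal)
Convert 0b110010010000 (binary) → 2048 + 1024 + 128 + 16 = 3216 (decimal)
Compute 1505 + 3216 = 4721
Convert 4721 (decimal) → 4721 = 4096 + 512 + 64 + 32 + 16 + 1 → 0b1001001110001 (binary)
0b1001001110001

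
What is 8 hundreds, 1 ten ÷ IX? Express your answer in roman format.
Convert 8 hundreds, 1 ten (place-value notation) → 8×100 + 1×10 = 810 (decimal)
Convert IX (Roman numeral) → 9 (decimal)
Compute 810 ÷ 9 = 90
Convert 90 (decimal) → XC (Roman numeral)
XC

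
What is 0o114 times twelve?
Convert 0o114 (octal) → 1×64 + 1×8 + 4 = 76 (decimal)
Convert twelve (English words) → 12 (decimal)
Compute 76 × 12 = 912
912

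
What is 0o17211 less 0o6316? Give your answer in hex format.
Convert 0o17211 (octal) → 1×4096 + 7×512 + 2×64 + 1×8 + 1 = 7817 (decimal)
Convert 0o6316 (octal) → 6×512 + 3×64 + 1×8 + 6 = 3278 (decimal)
Compute 7817 - 3278 = 4539
Convert 4539 (decimal) → 4539 = 1×4096 + 1×256 + 11×16 + 11 → 0x11BB (hexadecimal)
0x11BB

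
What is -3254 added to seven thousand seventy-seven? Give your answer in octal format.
Convert seven thousand seventy-seven (English words) → 7×1000 + 77 = 7077 (decimal)
Compute -3254 + 7077 = 3823
Convert 3823 (decimal) → 3823 = 7×512 + 3×64 + 5×8 + 7 → 0o7357 (octal)
0o7357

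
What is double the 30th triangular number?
The 30th triangular number = 30×31/2 = 465
Compute 465 × 2 = 930
930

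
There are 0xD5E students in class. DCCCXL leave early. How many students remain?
Convert 0xD5E (hexadecimal) → 13×256 + 5×16 + 14 = 3422 (decimal)
Convert DCCCXL (Roman numeral) → 500 + 100 + 100 + 100 + 40 = 840 (decimal)
Compute 3422 - 840 = 2582
2582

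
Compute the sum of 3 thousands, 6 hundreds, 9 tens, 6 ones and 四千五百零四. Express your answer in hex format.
Convert 3 thousands, 6 hundreds, 9 tens, 6 ones (place-value notation) → 3×1000 + 6×100 + 9×10 + 6 = 3696 (decimal)
Convert 四千五百零四 (Chinese numeral) → 4×1000 + 5×100 + 4 = 4504 (decimal)
Compute 3696 + 4504 = 8200
Convert 8200 (decimal) → 8200 = 2×4096 + 8 → 0x2008 (hexadecimal)
0x2008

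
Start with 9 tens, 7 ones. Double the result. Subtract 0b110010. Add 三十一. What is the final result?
Convert 9 tens, 7 ones (place-value notation) → 9×10 + 7 = 97 (decimal)
Start: 97
97 × 2 = 194
Convert 0b110010 (binary) → 32 + 16 + 2 = 50 (decimal)
194 - 50 = 144
Convert 三十一 (Chinese numeral) → 3×10 + 1 = 31 (decimal)
144 + 31 = 175
175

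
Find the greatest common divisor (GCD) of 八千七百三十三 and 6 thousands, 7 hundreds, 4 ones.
Convert 八千七百三十三 (Chinese numeral) → 8×1000 + 7×100 + 3×10 + 3 = 8733 (decimal)
Convert 6 thousands, 7 hundreds, 4 ones (place-value notation) → 6×1000 + 7×100 + 4 = 6704 (decimal)
Compute gcd(8733, 6704) = 1
1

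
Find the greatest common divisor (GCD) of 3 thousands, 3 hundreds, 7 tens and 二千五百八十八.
Convert 3 thousands, 3 hundreds, 7 tens (place-value notation) → 3×1000 + 3×100 + 7×10 = 3370 (decimal)
Convert 二千五百八十八 (Chinese numeral) → 2×1000 + 5×100 + 8×10 + 8 = 2588 (decimal)
Compute gcd(3370, 2588) = 2
2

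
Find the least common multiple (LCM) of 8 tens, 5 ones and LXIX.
Convert 8 tens, 5 ones (place-value notation) → 8×10 + 5 = 85 (decimal)
Convert LXIX (Roman numeral) → 50 + 10 + 9 = 69 (decimal)
Compute lcm(85, 69) = 5865
5865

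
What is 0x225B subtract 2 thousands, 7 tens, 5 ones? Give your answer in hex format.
Convert 0x225B (hexadecimal) → 2×4096 + 2×256 + 5×16 + 11 = 8795 (decimal)
Convert 2 thousands, 7 tens, 5 ones (place-value notation) → 2×1000 + 7×10 + 5 = 2075 (decimal)
Compute 8795 - 2075 = 6720
Convert 6720 (decimal) → 6720 = 1×4096 + 10×256 + 4×16 → 0x1A40 (hexadecimal)
0x1A40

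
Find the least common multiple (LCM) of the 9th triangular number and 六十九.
Convert the 9th triangular number (triangular index) → 9×10/2 = 45 (decimal)
Convert 六十九 (Chinese numeral) → 6×10 + 9 = 69 (decimal)
Compute lcm(45, 69) = 1035
1035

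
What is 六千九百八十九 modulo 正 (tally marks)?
Convert 六千九百八十九 (Chinese numeral) → 6×1000 + 9×100 + 8×10 + 9 = 6989 (decimal)
Convert 正 (tally marks) → 5 (decimal)
Compute 6989 mod 5 = 4
4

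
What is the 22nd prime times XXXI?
Convert the 22nd prime (prime index) → 79 (decimal)
Convert XXXI (Roman numeral) → 10 + 10 + 10 + 1 = 31 (decimal)
Compute 79 × 31 = 2449
2449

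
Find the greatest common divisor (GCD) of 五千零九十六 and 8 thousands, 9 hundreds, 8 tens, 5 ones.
Convert 五千零九十六 (Chinese numeral) → 5×1000 + 9×10 + 6 = 5096 (decimal)
Convert 8 thousands, 9 hundreds, 8 tens, 5 ones (place-value notation) → 8×1000 + 9×100 + 8×10 + 5 = 8985 (decimal)
Compute gcd(5096, 8985) = 1
1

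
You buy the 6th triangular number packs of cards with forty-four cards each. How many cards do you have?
Convert forty-four (English words) → 44 (decimal)
Convert the 6th triangular number (triangular index) → 6×7/2 = 21 (decimal)
Compute 44 × 21 = 924
924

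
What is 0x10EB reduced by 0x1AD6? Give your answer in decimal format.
Convert 0x10EB (hexadecimal) → 1×4096 + 14×16 + 11 = 4331 (decimal)
Convert 0x1AD6 (hexadecimal) → 1×4096 + 10×256 + 13×16 + 6 = 6870 (decimal)
Compute 4331 - 6870 = -2539
-2539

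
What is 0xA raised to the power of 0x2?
Convert 0xA (hexadecimal) → 10 (decimal)
Convert 0x2 (hexadecimal) → 2 (decimal)
Compute 10 ^ 2 = 100
100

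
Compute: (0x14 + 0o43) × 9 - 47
Convert 0x14 (hexadecimal) → 1×16 + 4 = 20 (decimal)
Convert 0o43 (octal) → 4×8 + 3 = 35 (decimal)
Expression in decimal: (20 + 35) × 9 - 47
Parentheses first: 20 + 35 = 55
Multiply: 55 × 9 = 495
Subtract: 495 - 47 = 448
448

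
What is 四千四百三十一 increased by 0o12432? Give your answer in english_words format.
Convert 四千四百三十一 (Chinese numeral) → 4×1000 + 4×100 + 3×10 + 1 = 4431 (decimal)
Convert 0o12432 (octal) → 1×4096 + 2×512 + 4×64 + 3×8 + 2 = 5402 (decimal)
Compute 4431 + 5402 = 9833
Convert 9833 (decimal) → 9833 = 9×1000 + 8×100 + 33 → nine thousand eight hundred thirty-three (English words)
nine thousand eight hundred thirty-three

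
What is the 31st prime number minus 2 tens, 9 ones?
The 31st prime number = 127
Convert 2 tens, 9 ones (place-value notation) → 2×10 + 9 = 29 (decimal)
Compute 127 - 29 = 98
98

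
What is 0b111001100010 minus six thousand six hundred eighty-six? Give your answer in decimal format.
Convert 0b111001100010 (binary) → 2048 + 1024 + 512 + 64 + 32 + 2 = 3682 (decimal)
Convert six thousand six hundred eighty-six (English words) → 6×1000 + 6×100 + 86 = 6686 (decimal)
Compute 3682 - 6686 = -3004
-3004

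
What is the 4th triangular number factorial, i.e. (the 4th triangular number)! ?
Convert the 4th triangular number (triangular index) → 4×5/2 = 10 (decimal)
Compute 10! = 3628800
3628800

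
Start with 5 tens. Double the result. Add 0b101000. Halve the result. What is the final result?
Convert 5 tens (place-value notation) → 5×10 = 50 (decimal)
Start: 50
50 × 2 = 100
Convert 0b101000 (binary) → 32 + 8 = 40 (decimal)
100 + 40 = 140
140 ÷ 2 = 70
70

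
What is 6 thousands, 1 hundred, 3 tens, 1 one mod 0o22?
Convert 6 thousands, 1 hundred, 3 tens, 1 one (place-value notation) → 6×1000 + 1×100 + 3×10 + 1 = 6131 (decimal)
Convert 0o22 (octal) → 2×8 + 2 = 18 (decimal)
Compute 6131 mod 18 = 11
11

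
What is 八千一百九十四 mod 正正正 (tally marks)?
Convert 八千一百九十四 (Chinese numeral) → 8×1000 + 1×100 + 9×10 + 4 = 8194 (decimal)
Convert 正正正 (tally marks) → 5 + 5 + 5 = 15 (decimal)
Compute 8194 mod 15 = 4
4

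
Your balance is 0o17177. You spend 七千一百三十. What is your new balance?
Convert 0o17177 (octal) → 1×4096 + 7×512 + 1×64 + 7×8 + 7 = 7807 (decimal)
Convert 七千一百三十 (Chinese numeral) → 7×1000 + 1×100 + 3×10 = 7130 (decimal)
Compute 7807 - 7130 = 677
677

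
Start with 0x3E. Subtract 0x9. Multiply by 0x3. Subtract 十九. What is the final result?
Convert 0x3E (hexadecimal) → 3×16 + 14 = 62 (decimal)
Start: 62
Convert 0x9 (hexadecimal) → 9 (decimal)
62 - 9 = 53
Convert 0x3 (hexadecimal) → 3 (decimal)
53 × 3 = 159
Convert 十九 (Chinese numeral) → 1×10 + 9 = 19 (decimal)
159 - 19 = 140
140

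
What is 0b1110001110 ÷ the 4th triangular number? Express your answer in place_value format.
Convert 0b1110001110 (binary) → 512 + 256 + 128 + 8 + 4 + 2 = 910 (decimal)
Convert the 4th triangular number (triangular index) → 4×5/2 = 10 (decimal)
Compute 910 ÷ 10 = 91
Convert 91 (decimal) → 91 = 9×10 + 1 → 9 tens, 1 one (place-value notation)
9 tens, 1 one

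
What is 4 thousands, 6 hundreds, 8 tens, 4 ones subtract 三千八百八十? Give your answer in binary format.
Convert 4 thousands, 6 hundreds, 8 tens, 4 ones (place-value notation) → 4×1000 + 6×100 + 8×10 + 4 = 4684 (decimal)
Convert 三千八百八十 (Chinese numeral) → 3×1000 + 8×100 + 8×10 = 3880 (decimal)
Compute 4684 - 3880 = 804
Convert 804 (decimal) → 804 = 512 + 256 + 32 + 4 → 0b1100100100 (binary)
0b1100100100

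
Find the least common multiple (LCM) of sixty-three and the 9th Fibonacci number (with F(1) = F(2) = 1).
Convert sixty-three (English words) → 63 (decimal)
Convert the 9th Fibonacci number (with F(1) = F(2) = 1) (Fibonacci index) → 1, 1, 2, 3, 5, 8, 13, 21, 34 → 34 (decimal)
Compute lcm(63, 34) = 2142
2142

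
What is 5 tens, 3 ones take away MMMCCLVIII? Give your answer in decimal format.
Convert 5 tens, 3 ones (place-value notation) → 5×10 + 3 = 53 (decimal)
Convert MMMCCLVIII (Roman numeral) → 1000 + 1000 + 1000 + 100 + 100 + 50 + 5 + 1 + 1 + 1 = 3258 (decimal)
Compute 53 - 3258 = -3205
-3205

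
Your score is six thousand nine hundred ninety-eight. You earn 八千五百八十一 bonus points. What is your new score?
Convert six thousand nine hundred ninety-eight (English words) → 6×1000 + 9×100 + 98 = 6998 (decimal)
Convert 八千五百八十一 (Chinese numeral) → 8×1000 + 5×100 + 8×10 + 1 = 8581 (decimal)
Compute 6998 + 8581 = 15579
15579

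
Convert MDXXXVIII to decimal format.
Convert MDXXXVIII (Roman numeral) → 1000 + 500 + 10 + 10 + 10 + 5 + 1 + 1 + 1 = 1538 (decimal)
1538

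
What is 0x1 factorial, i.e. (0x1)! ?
Convert 0x1 (hexadecimal) → 1 (decimal)
Compute 1! = 1
1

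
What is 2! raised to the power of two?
Convert 2! (factorial) → 2 (decimal)
Convert two (English words) → 2 (decimal)
Compute 2 ^ 2 = 4
4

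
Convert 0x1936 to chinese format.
Convert 0x1936 (hexadecimal) → 1×4096 + 9×256 + 3×16 + 6 = 6454 (decimal)
Convert 6454 (decimal) → 6454 = 6×1000 + 4×100 + 5×10 + 4 → 六千四百五十四 (Chinese numeral)
六千四百五十四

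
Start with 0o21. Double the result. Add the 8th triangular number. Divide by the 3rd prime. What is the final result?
Convert 0o21 (octal) → 2×8 + 1 = 17 (decimal)
Start: 17
17 × 2 = 34
Convert the 8th triangular number (triangular index) → 8×9/2 = 36 (decimal)
34 + 36 = 70
Convert the 3rd prime (prime index) → 5 (decimal)
70 ÷ 5 = 14
14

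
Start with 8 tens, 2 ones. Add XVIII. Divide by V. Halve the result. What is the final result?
Convert 8 tens, 2 ones (place-value notation) → 8×10 + 2 = 82 (decimal)
Start: 82
Convert XVIII (Roman numeral) → 10 + 5 + 1 + 1 + 1 = 18 (decimal)
82 + 18 = 100
Convert V (Roman numeral) → 5 (decimal)
100 ÷ 5 = 20
20 ÷ 2 = 10
10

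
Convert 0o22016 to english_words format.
Convert 0o22016 (octal) → 2×4096 + 2×512 + 1×8 + 6 = 9230 (decimal)
Convert 9230 (decimal) → 9230 = 9×1000 + 2×100 + 30 → nine thousand two hundred thirty (English words)
nine thousand two hundred thirty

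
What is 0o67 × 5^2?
Convert 0o67 (octal) → 6×8 + 7 = 55 (decimal)
Convert 5^2 (power) → 25 (decimal)
Compute 55 × 25 = 1375
1375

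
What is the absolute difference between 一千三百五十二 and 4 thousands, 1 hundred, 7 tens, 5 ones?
Convert 一千三百五十二 (Chinese numeral) → 1×1000 + 3×100 + 5×10 + 2 = 1352 (decimal)
Convert 4 thousands, 1 hundred, 7 tens, 5 ones (place-value notation) → 4×1000 + 1×100 + 7×10 + 5 = 4175 (decimal)
Compute |1352 - 4175| = 2823
2823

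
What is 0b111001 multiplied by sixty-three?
Convert 0b111001 (binary) → 32 + 16 + 8 + 1 = 57 (decimal)
Convert sixty-three (English words) → 63 (decimal)
Compute 57 × 63 = 3591
3591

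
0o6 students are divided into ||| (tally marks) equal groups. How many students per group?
Convert 0o6 (octal) → 6 (decimal)
Convert ||| (tally marks) → 3 (decimal)
Compute 6 ÷ 3 = 2
2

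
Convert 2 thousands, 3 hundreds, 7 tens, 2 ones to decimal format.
Convert 2 thousands, 3 hundreds, 7 tens, 2 ones (place-value notation) → 2×1000 + 3×100 + 7×10 + 2 = 2372 (decimal)
2372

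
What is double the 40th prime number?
The 40th prime number = 173
Compute 173 × 2 = 346
346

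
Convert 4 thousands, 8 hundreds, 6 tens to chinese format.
Convert 4 thousands, 8 hundreds, 6 tens (place-value notation) → 4×1000 + 8×100 + 6×10 = 4860 (decimal)
Convert 4860 (decimal) → 4860 = 4×1000 + 8×100 + 6×10 → 四千八百六十 (Chinese numeral)
四千八百六十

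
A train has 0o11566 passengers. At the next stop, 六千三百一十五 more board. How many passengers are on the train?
Convert 0o11566 (octal) → 1×4096 + 1×512 + 5×64 + 6×8 + 6 = 4982 (decimal)
Convert 六千三百一十五 (Chinese numeral) → 6×1000 + 3×100 + 1×10 + 5 = 6315 (decimal)
Compute 4982 + 6315 = 11297
11297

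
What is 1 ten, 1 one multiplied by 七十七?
Convert 1 ten, 1 one (place-value notation) → 1×10 + 1 = 11 (decimal)
Convert 七十七 (Chinese numeral) → 7×10 + 7 = 77 (decimal)
Compute 11 × 77 = 847
847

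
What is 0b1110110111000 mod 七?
Convert 0b1110110111000 (binary) → 4096 + 2048 + 1024 + 256 + 128 + 32 + 16 + 8 = 7608 (decimal)
Convert 七 (Chinese numeral) → 7 (decimal)
Compute 7608 mod 7 = 6
6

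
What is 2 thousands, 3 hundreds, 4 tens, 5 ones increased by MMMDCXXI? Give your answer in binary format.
Convert 2 thousands, 3 hundreds, 4 tens, 5 ones (place-value notation) → 2×1000 + 3×100 + 4×10 + 5 = 2345 (decimal)
Convert MMMDCXXI (Roman numeral) → 1000 + 1000 + 1000 + 500 + 100 + 10 + 10 + 1 = 3621 (decimal)
Compute 2345 + 3621 = 5966
Convert 5966 (decimal) → 5966 = 4096 + 1024 + 512 + 256 + 64 + 8 + 4 + 2 → 0b1011101001110 (binary)
0b1011101001110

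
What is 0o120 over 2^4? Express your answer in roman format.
Convert 0o120 (octal) → 1×64 + 2×8 = 80 (decimal)
Convert 2^4 (power) → 16 (decimal)
Compute 80 ÷ 16 = 5
Convert 5 (decimal) → V (Roman numeral)
V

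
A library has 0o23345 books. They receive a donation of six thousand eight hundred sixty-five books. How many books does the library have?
Convert 0o23345 (octal) → 2×4096 + 3×512 + 3×64 + 4×8 + 5 = 9957 (decimal)
Convert six thousand eight hundred sixty-five (English words) → 6×1000 + 8×100 + 65 = 6865 (decimal)
Compute 9957 + 6865 = 16822
16822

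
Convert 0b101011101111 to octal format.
Convert 0b101011101111 (binary) → 2048 + 512 + 128 + 64 + 32 + 8 + 4 + 2 + 1 = 2799 (decimal)
Convert 2799 (decimal) → 2799 = 5×512 + 3×64 + 5×8 + 7 → 0o5357 (octal)
0o5357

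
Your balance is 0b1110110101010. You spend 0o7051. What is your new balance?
Convert 0b1110110101010 (binary) → 4096 + 2048 + 1024 + 256 + 128 + 32 + 8 + 2 = 7594 (decimal)
Convert 0o7051 (octal) → 7×512 + 5×8 + 1 = 3625 (decimal)
Compute 7594 - 3625 = 3969
3969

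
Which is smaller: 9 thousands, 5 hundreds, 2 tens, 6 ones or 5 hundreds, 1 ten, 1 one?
Convert 9 thousands, 5 hundreds, 2 tens, 6 ones (place-value notation) → 9×1000 + 5×100 + 2×10 + 6 = 9526 (decimal)
Convert 5 hundreds, 1 ten, 1 one (place-value notation) → 5×100 + 1×10 + 1 = 511 (decimal)
Compare 9526 vs 511: smaller = 511
511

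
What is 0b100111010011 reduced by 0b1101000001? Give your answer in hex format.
Convert 0b100111010011 (binary) → 2048 + 256 + 128 + 64 + 16 + 2 + 1 = 2515 (decimal)
Convert 0b1101000001 (binary) → 512 + 256 + 64 + 1 = 833 (decimal)
Compute 2515 - 833 = 1682
Convert 1682 (decimal) → 1682 = 6×256 + 9×16 + 2 → 0x692 (hexadecimal)
0x692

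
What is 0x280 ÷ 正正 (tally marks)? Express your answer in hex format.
Convert 0x280 (hexadecimal) → 2×256 + 8×16 = 640 (decimal)
Convert 正正 (tally marks) → 5 + 5 = 10 (decimal)
Compute 640 ÷ 10 = 64
Convert 64 (decimal) → 64 = 4×16 → 0x40 (hexadecimal)
0x40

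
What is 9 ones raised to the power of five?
Convert 9 ones (place-value notation) → 9 (decimal)
Convert five (English words) → 5 (decimal)
Compute 9 ^ 5 = 59049
59049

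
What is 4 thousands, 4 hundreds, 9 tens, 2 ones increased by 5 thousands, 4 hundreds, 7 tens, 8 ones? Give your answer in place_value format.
Convert 4 thousands, 4 hundreds, 9 tens, 2 ones (place-value notation) → 4×1000 + 4×100 + 9×10 + 2 = 4492 (decimal)
Convert 5 thousands, 4 hundreds, 7 tens, 8 ones (place-value notation) → 5×1000 + 4×100 + 7×10 + 8 = 5478 (decimal)
Compute 4492 + 5478 = 9970
Convert 9970 (decimal) → 9970 = 9×1000 + 9×100 + 7×10 → 9 thousands, 9 hundreds, 7 tens (place-value notation)
9 thousands, 9 hundreds, 7 tens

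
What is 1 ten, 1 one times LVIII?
Convert 1 ten, 1 one (place-value notation) → 1×10 + 1 = 11 (decimal)
Convert LVIII (Roman numeral) → 50 + 5 + 1 + 1 + 1 = 58 (decimal)
Compute 11 × 58 = 638
638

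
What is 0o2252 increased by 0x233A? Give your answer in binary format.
Convert 0o2252 (octal) → 2×512 + 2×64 + 5×8 + 2 = 1194 (decimal)
Convert 0x233A (hexadecimal) → 2×4096 + 3×256 + 3×16 + 10 = 9018 (decimal)
Compute 1194 + 9018 = 10212
Convert 10212 (decimal) → 10212 = 8192 + 1024 + 512 + 256 + 128 + 64 + 32 + 4 → 0b10011111100100 (binary)
0b10011111100100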